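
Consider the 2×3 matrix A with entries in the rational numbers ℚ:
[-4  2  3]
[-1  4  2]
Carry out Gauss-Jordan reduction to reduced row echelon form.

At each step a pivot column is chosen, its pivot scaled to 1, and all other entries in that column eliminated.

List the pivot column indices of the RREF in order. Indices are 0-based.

pivot columns: 0, 1

step 1: normalize row 0 (÷-4) = (1, -1/2, -3/4)
  row 1: subtract -1×row0 = (0, 7/2, 5/4)
step 2: normalize row 1 (÷7/2) = (0, 1, 5/14)
  row 0: subtract -1/2×row1 = (1, 0, -4/7)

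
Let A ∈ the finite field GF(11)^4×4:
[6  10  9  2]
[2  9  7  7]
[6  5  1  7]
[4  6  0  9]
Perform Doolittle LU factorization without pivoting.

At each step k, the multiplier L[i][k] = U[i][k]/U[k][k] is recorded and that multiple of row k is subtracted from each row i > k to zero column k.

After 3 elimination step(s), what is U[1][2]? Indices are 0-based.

k=0: U[0][0]=6
  eliminate (1,0): mult=4, new row 1: (0, 2, 4, 10); set L[1][0]=4
  eliminate (2,0): mult=1, new row 2: (0, 6, 3, 5); set L[2][0]=1
  eliminate (3,0): mult=8, new row 3: (0, 3, 5, 4); set L[3][0]=8
k=1: U[1][1]=2
  eliminate (2,1): mult=3, new row 2: (0, 0, 2, 8); set L[2][1]=3
  eliminate (3,1): mult=7, new row 3: (0, 0, 10, 0); set L[3][1]=7
k=2: U[2][2]=2
  eliminate (3,2): mult=5, new row 3: (0, 0, 0, 4); set L[3][2]=5

U[1][2] = 4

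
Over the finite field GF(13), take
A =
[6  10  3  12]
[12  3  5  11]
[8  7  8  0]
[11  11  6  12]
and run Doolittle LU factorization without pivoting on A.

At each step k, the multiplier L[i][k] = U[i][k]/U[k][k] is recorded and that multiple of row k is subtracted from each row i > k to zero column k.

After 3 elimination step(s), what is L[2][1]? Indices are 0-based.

L[2][1] = 7

[col 0] pivot 6
  R1 -= 2*R0 → (0, 9, 12, 0)  (L[1][0] := 2)
  R2 -= 10*R0 → (0, 11, 4, 10)  (L[2][0] := 10)
  R3 -= 4*R0 → (0, 10, 7, 3)  (L[3][0] := 4)
[col 1] pivot 9
  R2 -= 7*R1 → (0, 0, 11, 10)  (L[2][1] := 7)
  R3 -= 4*R1 → (0, 0, 11, 3)  (L[3][1] := 4)
[col 2] pivot 11
  R3 -= 1*R2 → (0, 0, 0, 6)  (L[3][2] := 1)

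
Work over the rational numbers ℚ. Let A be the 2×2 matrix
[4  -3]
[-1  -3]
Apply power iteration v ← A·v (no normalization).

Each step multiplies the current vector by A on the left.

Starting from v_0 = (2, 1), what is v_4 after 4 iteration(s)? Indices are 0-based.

v_4 = (635, 85)

v_0 = (2, 1).
v_1 = A·v_0 = (5, -5).
v_2 = A·v_1 = (35, 10).
v_3 = A·v_2 = (110, -65).
v_4 = A·v_3 = (635, 85).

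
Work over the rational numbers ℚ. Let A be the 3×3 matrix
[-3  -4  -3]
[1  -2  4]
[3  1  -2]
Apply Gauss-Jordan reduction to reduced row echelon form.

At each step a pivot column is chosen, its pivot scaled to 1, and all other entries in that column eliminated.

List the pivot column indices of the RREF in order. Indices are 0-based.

pivot columns: 0, 1, 2

step 1: normalize row 0 (÷-3) = (1, 4/3, 1)
  row 1: subtract 1×row0 = (0, -10/3, 3)
  row 2: subtract 3×row0 = (0, -3, -5)
step 2: normalize row 1 (÷-10/3) = (0, 1, -9/10)
  row 0: subtract 4/3×row1 = (1, 0, 11/5)
  row 2: subtract -3×row1 = (0, 0, -77/10)
step 3: normalize row 2 (÷-77/10) = (0, 0, 1)
  row 0: subtract 11/5×row2 = (1, 0, 0)
  row 1: subtract -9/10×row2 = (0, 1, 0)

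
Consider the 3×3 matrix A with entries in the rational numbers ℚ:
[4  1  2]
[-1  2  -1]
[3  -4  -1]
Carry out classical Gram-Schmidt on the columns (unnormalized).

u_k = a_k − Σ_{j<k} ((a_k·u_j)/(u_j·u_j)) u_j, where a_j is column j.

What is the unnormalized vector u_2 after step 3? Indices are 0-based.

u_2 = (32/223, -304/223, -144/223)

Step 1: u_0 = a_0 = (4, -1, 3).
Step 2: u_1 = a_1 − (-5/13)·u_0 = (33/13, 21/13, -37/13).
Step 3: u_2 = a_2 − (3/13)·u_0 − (82/223)·u_1 = (32/223, -304/223, -144/223).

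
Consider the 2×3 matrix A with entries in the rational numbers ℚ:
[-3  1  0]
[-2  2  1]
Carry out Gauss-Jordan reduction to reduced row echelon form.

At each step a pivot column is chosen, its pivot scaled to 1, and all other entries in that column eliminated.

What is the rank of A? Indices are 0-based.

rank = 2

step 1: normalize row 0 (÷-3) = (1, -1/3, 0)
  row 1: subtract -2×row0 = (0, 4/3, 1)
step 2: normalize row 1 (÷4/3) = (0, 1, 3/4)
  row 0: subtract -1/3×row1 = (1, 0, 1/4)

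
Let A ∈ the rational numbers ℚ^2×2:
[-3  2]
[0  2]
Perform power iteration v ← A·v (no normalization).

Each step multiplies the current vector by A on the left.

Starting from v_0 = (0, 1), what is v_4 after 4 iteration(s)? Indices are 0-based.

v_4 = (-26, 16)

v_0 = (0, 1).
v_1 = A·v_0 = (2, 2).
v_2 = A·v_1 = (-2, 4).
v_3 = A·v_2 = (14, 8).
v_4 = A·v_3 = (-26, 16).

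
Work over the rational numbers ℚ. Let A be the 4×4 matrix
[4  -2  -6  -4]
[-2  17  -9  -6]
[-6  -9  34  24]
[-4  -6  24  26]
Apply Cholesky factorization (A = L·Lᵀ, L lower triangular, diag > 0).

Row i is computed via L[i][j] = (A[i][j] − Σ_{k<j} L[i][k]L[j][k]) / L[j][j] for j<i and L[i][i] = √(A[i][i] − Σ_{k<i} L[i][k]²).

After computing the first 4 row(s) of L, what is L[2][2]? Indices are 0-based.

Step 1: L[0][0] = √(4) = 2.
  L[1][0] = (-2) / L[0][0] = -1.
Step 2: L[1][1] = √(16) = 4.
  L[2][0] = (-6) / L[0][0] = -3.
  L[2][1] = (-12) / L[1][1] = -3.
Step 3: L[2][2] = √(16) = 4.
  L[3][0] = (-4) / L[0][0] = -2.
  L[3][1] = (-8) / L[1][1] = -2.
  L[3][2] = (12) / L[2][2] = 3.
Step 4: L[3][3] = √(9) = 3.

L[2][2] = 4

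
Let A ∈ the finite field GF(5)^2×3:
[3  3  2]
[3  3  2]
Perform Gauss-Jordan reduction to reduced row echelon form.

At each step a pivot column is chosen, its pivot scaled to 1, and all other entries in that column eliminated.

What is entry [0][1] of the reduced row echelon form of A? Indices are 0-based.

M[0][1] = 1

step 1: normalize row 0 (÷3) = (1, 1, 4)
  row 1: subtract 3×row0 = (0, 0, 0)
skip col 1 (zero from row 1)
skip col 2 (zero from row 1)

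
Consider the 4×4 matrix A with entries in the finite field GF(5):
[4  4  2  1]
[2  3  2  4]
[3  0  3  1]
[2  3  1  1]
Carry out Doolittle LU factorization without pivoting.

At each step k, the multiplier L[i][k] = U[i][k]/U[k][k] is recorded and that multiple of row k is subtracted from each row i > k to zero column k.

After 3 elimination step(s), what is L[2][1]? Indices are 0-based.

Step 1: pivot at (0,0) is 4.
  row1 ← row1 − (3)·row0  ⇒  L[1][0]=3, U row1=(0, 1, 1, 1)
  row2 ← row2 − (2)·row0  ⇒  L[2][0]=2, U row2=(0, 2, 4, 4)
  row3 ← row3 − (3)·row0  ⇒  L[3][0]=3, U row3=(0, 1, 0, 3)
Step 2: pivot at (1,1) is 1.
  row2 ← row2 − (2)·row1  ⇒  L[2][1]=2, U row2=(0, 0, 2, 2)
  row3 ← row3 − (1)·row1  ⇒  L[3][1]=1, U row3=(0, 0, 4, 2)
Step 3: pivot at (2,2) is 2.
  row3 ← row3 − (2)·row2  ⇒  L[3][2]=2, U row3=(0, 0, 0, 3)

L[2][1] = 2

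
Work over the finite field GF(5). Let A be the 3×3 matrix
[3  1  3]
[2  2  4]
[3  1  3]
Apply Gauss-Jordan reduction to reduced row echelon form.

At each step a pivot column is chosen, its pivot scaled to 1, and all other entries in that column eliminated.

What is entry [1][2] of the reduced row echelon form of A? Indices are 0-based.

M[1][2] = 4

step 1: normalize row 0 (÷3) = (1, 2, 1)
  row 1: subtract 2×row0 = (0, 3, 2)
  row 2: subtract 3×row0 = (0, 0, 0)
step 2: normalize row 1 (÷3) = (0, 1, 4)
  row 0: subtract 2×row1 = (1, 0, 3)
skip col 2 (zero from row 2)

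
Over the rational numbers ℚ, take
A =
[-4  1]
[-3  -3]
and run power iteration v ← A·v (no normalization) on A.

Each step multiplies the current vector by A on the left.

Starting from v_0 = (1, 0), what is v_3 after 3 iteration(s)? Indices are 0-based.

v_0 = (1, 0).
v_1 = A·v_0 = (-4, -3).
v_2 = A·v_1 = (13, 21).
v_3 = A·v_2 = (-31, -102).

v_3 = (-31, -102)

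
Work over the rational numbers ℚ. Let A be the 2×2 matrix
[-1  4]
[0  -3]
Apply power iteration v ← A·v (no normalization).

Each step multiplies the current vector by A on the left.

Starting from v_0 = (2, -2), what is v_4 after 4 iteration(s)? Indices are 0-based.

v_4 = (322, -162)

v_0 = (2, -2).
v_1 = A·v_0 = (-10, 6).
v_2 = A·v_1 = (34, -18).
v_3 = A·v_2 = (-106, 54).
v_4 = A·v_3 = (322, -162).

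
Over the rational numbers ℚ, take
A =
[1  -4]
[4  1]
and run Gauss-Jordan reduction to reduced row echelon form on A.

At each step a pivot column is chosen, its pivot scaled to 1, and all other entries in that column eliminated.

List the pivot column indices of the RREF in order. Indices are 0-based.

pivot columns: 0, 1

step 1: normalize row 0 (÷1) = (1, -4)
  row 1: subtract 4×row0 = (0, 17)
step 2: normalize row 1 (÷17) = (0, 1)
  row 0: subtract -4×row1 = (1, 0)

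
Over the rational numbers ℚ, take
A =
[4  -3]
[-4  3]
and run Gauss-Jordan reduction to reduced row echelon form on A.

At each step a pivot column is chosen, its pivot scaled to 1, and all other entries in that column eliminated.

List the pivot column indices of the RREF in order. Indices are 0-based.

pivot columns: 0

pivot(0,0)=4: scale R0 → (1, -3/4)
  clear (1,0): R1 −= (-4)R0 → (0, 0)
col 1: no nonzero at/below row 1; advance.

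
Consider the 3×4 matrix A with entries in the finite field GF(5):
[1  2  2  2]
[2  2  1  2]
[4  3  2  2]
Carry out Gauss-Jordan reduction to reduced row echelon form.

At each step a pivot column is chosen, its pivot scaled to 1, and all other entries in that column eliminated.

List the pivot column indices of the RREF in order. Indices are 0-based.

pivot(0,0)=1: scale R0 → (1, 2, 2, 2)
  clear (1,0): R1 −= (2)R0 → (0, 3, 2, 3)
  clear (2,0): R2 −= (4)R0 → (0, 0, 4, 4)
pivot(1,1)=3: scale R1 → (0, 1, 4, 1)
  clear (0,1): R0 −= (2)R1 → (1, 0, 4, 0)
pivot(2,2)=4: scale R2 → (0, 0, 1, 1)
  clear (0,2): R0 −= (4)R2 → (1, 0, 0, 1)
  clear (1,2): R1 −= (4)R2 → (0, 1, 0, 2)

pivot columns: 0, 1, 2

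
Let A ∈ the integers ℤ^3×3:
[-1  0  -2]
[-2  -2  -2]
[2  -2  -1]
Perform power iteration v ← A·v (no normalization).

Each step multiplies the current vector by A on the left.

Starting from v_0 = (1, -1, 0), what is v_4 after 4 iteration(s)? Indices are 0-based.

v_0 = (1, -1, 0).
v_1 = A·v_0 = (-1, 0, 4).
v_2 = A·v_1 = (-7, -6, -6).
v_3 = A·v_2 = (19, 38, 4).
v_4 = A·v_3 = (-27, -122, -42).

v_4 = (-27, -122, -42)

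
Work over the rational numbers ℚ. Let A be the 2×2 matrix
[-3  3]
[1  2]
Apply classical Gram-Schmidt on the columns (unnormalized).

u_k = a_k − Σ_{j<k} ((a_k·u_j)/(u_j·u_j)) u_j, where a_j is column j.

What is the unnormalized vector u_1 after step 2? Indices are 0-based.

Step 1: u_0 = a_0 = (-3, 1).
Step 2: u_1 = a_1 − (-7/10)·u_0 = (9/10, 27/10).

u_1 = (9/10, 27/10)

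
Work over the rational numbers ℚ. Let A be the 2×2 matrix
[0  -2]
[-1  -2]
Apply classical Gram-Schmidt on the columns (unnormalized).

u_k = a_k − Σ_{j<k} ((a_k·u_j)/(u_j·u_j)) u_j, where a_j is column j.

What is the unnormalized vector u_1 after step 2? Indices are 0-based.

u_1 = (-2, 0)

Step 1: u_0 = a_0 = (0, -1).
Step 2: u_1 = a_1 − (2)·u_0 = (-2, 0).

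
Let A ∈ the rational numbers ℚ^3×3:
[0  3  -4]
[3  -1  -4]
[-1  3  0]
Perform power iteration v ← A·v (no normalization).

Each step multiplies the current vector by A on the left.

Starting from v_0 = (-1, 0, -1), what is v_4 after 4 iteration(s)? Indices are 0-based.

v_0 = (-1, 0, -1).
v_1 = A·v_0 = (4, 1, 1).
v_2 = A·v_1 = (-1, 7, -1).
v_3 = A·v_2 = (25, -6, 22).
v_4 = A·v_3 = (-106, -7, -43).

v_4 = (-106, -7, -43)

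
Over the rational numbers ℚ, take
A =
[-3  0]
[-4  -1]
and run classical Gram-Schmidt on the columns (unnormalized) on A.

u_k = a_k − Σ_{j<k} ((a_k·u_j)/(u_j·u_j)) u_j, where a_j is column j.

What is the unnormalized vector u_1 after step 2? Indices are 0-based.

Step 1: u_0 = a_0 = (-3, -4).
Step 2: u_1 = a_1 − (4/25)·u_0 = (12/25, -9/25).

u_1 = (12/25, -9/25)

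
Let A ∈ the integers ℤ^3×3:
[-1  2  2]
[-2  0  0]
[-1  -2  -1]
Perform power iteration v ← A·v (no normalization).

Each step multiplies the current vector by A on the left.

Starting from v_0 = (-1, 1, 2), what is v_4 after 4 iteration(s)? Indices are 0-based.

v_4 = (161, 70, -46)

v_0 = (-1, 1, 2).
v_1 = A·v_0 = (7, 2, -3).
v_2 = A·v_1 = (-9, -14, -8).
v_3 = A·v_2 = (-35, 18, 45).
v_4 = A·v_3 = (161, 70, -46).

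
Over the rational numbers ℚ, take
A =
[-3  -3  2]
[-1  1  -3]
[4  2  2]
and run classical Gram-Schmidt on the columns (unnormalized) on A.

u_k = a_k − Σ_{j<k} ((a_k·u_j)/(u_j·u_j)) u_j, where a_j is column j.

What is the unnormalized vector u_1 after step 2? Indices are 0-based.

u_1 = (-15/13, 21/13, -6/13)

Step 1: u_0 = a_0 = (-3, -1, 4).
Step 2: u_1 = a_1 − (8/13)·u_0 = (-15/13, 21/13, -6/13).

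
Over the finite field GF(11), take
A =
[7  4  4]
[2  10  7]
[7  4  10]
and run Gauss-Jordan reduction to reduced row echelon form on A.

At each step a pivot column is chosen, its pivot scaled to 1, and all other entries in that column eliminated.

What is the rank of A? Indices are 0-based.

[1] R0 /= 7  ⇒  (1, 10, 10)
     R1 -= 2·R0  ⇒  (0, 1, 9)
     R2 -= 7·R0  ⇒  (0, 0, 6)
[2] R1 /= 1  ⇒  (0, 1, 9)
     R0 -= 10·R1  ⇒  (1, 0, 8)
[3] R2 /= 6  ⇒  (0, 0, 1)
     R0 -= 8·R2  ⇒  (1, 0, 0)
     R1 -= 9·R2  ⇒  (0, 1, 0)

rank = 3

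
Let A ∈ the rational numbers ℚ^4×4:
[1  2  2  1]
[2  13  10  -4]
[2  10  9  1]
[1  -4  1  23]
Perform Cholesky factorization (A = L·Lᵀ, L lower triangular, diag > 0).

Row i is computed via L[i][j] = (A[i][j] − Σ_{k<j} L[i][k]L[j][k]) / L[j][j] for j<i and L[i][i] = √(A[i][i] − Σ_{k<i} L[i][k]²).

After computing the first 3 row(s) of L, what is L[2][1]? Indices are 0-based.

Step 1: L[0][0] = √(1) = 1.
  L[1][0] = (2) / L[0][0] = 2.
Step 2: L[1][1] = √(9) = 3.
  L[2][0] = (2) / L[0][0] = 2.
  L[2][1] = (6) / L[1][1] = 2.
Step 3: L[2][2] = √(1) = 1.

L[2][1] = 2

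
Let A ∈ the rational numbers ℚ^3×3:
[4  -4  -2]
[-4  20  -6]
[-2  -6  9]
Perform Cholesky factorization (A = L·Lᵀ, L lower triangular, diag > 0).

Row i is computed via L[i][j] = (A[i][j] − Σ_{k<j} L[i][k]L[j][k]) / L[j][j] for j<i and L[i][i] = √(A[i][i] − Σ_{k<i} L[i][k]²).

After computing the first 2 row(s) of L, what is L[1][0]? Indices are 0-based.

L[1][0] = -2

Step 1: L[0][0] = √(4) = 2.
  L[1][0] = (-4) / L[0][0] = -2.
Step 2: L[1][1] = √(16) = 4.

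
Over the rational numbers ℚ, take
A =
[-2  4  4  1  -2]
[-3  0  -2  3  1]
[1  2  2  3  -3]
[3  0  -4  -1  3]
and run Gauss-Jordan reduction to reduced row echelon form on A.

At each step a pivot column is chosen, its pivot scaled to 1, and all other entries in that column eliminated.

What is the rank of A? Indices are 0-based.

[1] R0 /= -2  ⇒  (1, -2, -2, -1/2, 1)
     R1 -= -3·R0  ⇒  (0, -6, -8, 3/2, 4)
     R2 -= 1·R0  ⇒  (0, 4, 4, 7/2, -4)
     R3 -= 3·R0  ⇒  (0, 6, 2, 1/2, 0)
[2] R1 /= -6  ⇒  (0, 1, 4/3, -1/4, -2/3)
     R0 -= -2·R1  ⇒  (1, 0, 2/3, -1, -1/3)
     R2 -= 4·R1  ⇒  (0, 0, -4/3, 9/2, -4/3)
     R3 -= 6·R1  ⇒  (0, 0, -6, 2, 4)
[3] R2 /= -4/3  ⇒  (0, 0, 1, -27/8, 1)
     R0 -= 2/3·R2  ⇒  (1, 0, 0, 5/4, -1)
     R1 -= 4/3·R2  ⇒  (0, 1, 0, 17/4, -2)
     R3 -= -6·R2  ⇒  (0, 0, 0, -73/4, 10)
[4] R3 /= -73/4  ⇒  (0, 0, 0, 1, -40/73)
     R0 -= 5/4·R3  ⇒  (1, 0, 0, 0, -23/73)
     R1 -= 17/4·R3  ⇒  (0, 1, 0, 0, 24/73)
     R2 -= -27/8·R3  ⇒  (0, 0, 1, 0, -62/73)

rank = 4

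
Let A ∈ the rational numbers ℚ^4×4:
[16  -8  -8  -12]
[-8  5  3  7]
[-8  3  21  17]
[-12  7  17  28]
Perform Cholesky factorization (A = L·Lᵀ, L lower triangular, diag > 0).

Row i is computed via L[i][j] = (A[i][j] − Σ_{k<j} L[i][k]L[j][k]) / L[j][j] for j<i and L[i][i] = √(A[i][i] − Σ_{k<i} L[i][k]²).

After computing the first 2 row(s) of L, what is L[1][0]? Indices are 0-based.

L[1][0] = -2

Step 1: L[0][0] = √(16) = 4.
  L[1][0] = (-8) / L[0][0] = -2.
Step 2: L[1][1] = √(1) = 1.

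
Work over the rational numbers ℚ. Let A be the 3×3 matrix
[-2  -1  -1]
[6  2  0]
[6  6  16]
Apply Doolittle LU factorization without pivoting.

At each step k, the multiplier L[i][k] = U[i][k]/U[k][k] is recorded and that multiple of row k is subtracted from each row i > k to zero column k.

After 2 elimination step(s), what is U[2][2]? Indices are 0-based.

U[2][2] = 4

Step 1: pivot at (0,0) is -2.
  row1 ← row1 − (-3)·row0  ⇒  L[1][0]=-3, U row1=(0, -1, -3)
  row2 ← row2 − (-3)·row0  ⇒  L[2][0]=-3, U row2=(0, 3, 13)
Step 2: pivot at (1,1) is -1.
  row2 ← row2 − (-3)·row1  ⇒  L[2][1]=-3, U row2=(0, 0, 4)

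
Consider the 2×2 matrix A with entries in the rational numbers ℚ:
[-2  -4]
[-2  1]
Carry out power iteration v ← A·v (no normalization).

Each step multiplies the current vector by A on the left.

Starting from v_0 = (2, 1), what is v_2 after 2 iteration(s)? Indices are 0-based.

v_0 = (2, 1).
v_1 = A·v_0 = (-8, -3).
v_2 = A·v_1 = (28, 13).

v_2 = (28, 13)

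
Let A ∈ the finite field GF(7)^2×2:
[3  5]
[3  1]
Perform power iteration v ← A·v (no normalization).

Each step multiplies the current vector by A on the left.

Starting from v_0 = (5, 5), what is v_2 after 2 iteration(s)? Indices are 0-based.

v_0 = (5, 5).
v_1 = A·v_0 = (5, 6).
v_2 = A·v_1 = (3, 0).

v_2 = (3, 0)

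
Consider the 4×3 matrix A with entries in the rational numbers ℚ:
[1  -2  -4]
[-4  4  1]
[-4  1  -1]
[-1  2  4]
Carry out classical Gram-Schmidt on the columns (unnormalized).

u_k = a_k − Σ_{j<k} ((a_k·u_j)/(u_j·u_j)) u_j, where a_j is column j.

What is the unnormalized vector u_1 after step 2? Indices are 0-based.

u_1 = (-22/17, 20/17, -31/17, 22/17)

Step 1: u_0 = a_0 = (1, -4, -4, -1).
Step 2: u_1 = a_1 − (-12/17)·u_0 = (-22/17, 20/17, -31/17, 22/17).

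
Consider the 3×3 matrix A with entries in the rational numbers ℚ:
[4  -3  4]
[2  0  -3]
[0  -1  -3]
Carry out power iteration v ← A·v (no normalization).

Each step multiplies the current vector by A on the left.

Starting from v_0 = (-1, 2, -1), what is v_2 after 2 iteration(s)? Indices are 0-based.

v_0 = (-1, 2, -1).
v_1 = A·v_0 = (-14, 1, 1).
v_2 = A·v_1 = (-55, -31, -4).

v_2 = (-55, -31, -4)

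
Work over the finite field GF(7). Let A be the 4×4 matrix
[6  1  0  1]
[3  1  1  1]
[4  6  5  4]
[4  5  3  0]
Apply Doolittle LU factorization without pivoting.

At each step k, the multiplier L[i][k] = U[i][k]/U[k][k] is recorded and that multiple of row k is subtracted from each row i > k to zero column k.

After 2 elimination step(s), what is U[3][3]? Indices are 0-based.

U[3][3] = 2

k=0: U[0][0]=6
  eliminate (1,0): mult=4, new row 1: (0, 4, 1, 4); set L[1][0]=4
  eliminate (2,0): mult=3, new row 2: (0, 3, 5, 1); set L[2][0]=3
  eliminate (3,0): mult=3, new row 3: (0, 2, 3, 4); set L[3][0]=3
k=1: U[1][1]=4
  eliminate (2,1): mult=6, new row 2: (0, 0, 6, 5); set L[2][1]=6
  eliminate (3,1): mult=4, new row 3: (0, 0, 6, 2); set L[3][1]=4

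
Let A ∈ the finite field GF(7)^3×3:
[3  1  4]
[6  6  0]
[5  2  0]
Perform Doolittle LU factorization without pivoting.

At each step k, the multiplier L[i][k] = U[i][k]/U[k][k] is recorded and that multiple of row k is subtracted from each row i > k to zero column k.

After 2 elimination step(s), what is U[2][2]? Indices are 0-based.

U[2][2] = 1

Step 1: pivot at (0,0) is 3.
  row1 ← row1 − (2)·row0  ⇒  L[1][0]=2, U row1=(0, 4, 6)
  row2 ← row2 − (4)·row0  ⇒  L[2][0]=4, U row2=(0, 5, 5)
Step 2: pivot at (1,1) is 4.
  row2 ← row2 − (3)·row1  ⇒  L[2][1]=3, U row2=(0, 0, 1)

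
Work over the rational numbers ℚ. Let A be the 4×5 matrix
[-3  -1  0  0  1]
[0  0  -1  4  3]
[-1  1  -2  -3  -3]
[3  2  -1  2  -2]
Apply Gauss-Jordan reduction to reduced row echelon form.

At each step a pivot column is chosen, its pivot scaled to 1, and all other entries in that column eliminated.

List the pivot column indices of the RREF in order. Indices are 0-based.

[1] R0 /= -3  ⇒  (1, 1/3, 0, 0, -1/3)
     R2 -= -1·R0  ⇒  (0, 4/3, -2, -3, -10/3)
     R3 -= 3·R0  ⇒  (0, 1, -1, 2, -1)
[2] R1 <-> R2
[2] R1 /= 4/3  ⇒  (0, 1, -3/2, -9/4, -5/2)
     R0 -= 1/3·R1  ⇒  (1, 0, 1/2, 3/4, 1/2)
     R3 -= 1·R1  ⇒  (0, 0, 1/2, 17/4, 3/2)
[3] R2 /= -1  ⇒  (0, 0, 1, -4, -3)
     R0 -= 1/2·R2  ⇒  (1, 0, 0, 11/4, 2)
     R1 -= -3/2·R2  ⇒  (0, 1, 0, -33/4, -7)
     R3 -= 1/2·R2  ⇒  (0, 0, 0, 25/4, 3)
[4] R3 /= 25/4  ⇒  (0, 0, 0, 1, 12/25)
     R0 -= 11/4·R3  ⇒  (1, 0, 0, 0, 17/25)
     R1 -= -33/4·R3  ⇒  (0, 1, 0, 0, -76/25)
     R2 -= -4·R3  ⇒  (0, 0, 1, 0, -27/25)

pivot columns: 0, 1, 2, 3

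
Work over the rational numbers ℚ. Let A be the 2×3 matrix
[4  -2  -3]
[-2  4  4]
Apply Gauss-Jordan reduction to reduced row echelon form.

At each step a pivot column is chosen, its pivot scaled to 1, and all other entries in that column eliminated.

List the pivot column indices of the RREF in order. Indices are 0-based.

pivot columns: 0, 1

pivot(0,0)=4: scale R0 → (1, -1/2, -3/4)
  clear (1,0): R1 −= (-2)R0 → (0, 3, 5/2)
pivot(1,1)=3: scale R1 → (0, 1, 5/6)
  clear (0,1): R0 −= (-1/2)R1 → (1, 0, -1/3)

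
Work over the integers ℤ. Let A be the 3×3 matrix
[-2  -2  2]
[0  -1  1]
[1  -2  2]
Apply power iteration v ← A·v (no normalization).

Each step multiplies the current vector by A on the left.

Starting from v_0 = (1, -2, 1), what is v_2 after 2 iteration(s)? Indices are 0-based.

v_2 = (0, 4, 12)

v_0 = (1, -2, 1).
v_1 = A·v_0 = (4, 3, 7).
v_2 = A·v_1 = (0, 4, 12).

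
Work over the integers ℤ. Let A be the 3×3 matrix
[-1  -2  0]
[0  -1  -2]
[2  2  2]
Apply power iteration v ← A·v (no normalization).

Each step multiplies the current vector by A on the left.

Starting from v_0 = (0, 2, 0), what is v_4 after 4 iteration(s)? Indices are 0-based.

v_0 = (0, 2, 0).
v_1 = A·v_0 = (-4, -2, 4).
v_2 = A·v_1 = (8, -6, -4).
v_3 = A·v_2 = (4, 14, -4).
v_4 = A·v_3 = (-32, -6, 28).

v_4 = (-32, -6, 28)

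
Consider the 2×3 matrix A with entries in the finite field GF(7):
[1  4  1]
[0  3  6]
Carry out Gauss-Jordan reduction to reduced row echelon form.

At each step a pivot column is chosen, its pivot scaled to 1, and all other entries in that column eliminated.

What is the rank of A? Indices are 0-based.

pivot(0,0)=1: scale R0 → (1, 4, 1)
pivot(1,1)=3: scale R1 → (0, 1, 2)
  clear (0,1): R0 −= (4)R1 → (1, 0, 0)

rank = 2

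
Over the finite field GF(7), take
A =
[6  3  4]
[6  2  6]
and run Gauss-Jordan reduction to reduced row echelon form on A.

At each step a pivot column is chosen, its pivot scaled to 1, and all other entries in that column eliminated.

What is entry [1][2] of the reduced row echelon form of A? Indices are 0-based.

M[1][2] = 5

pivot(0,0)=6: scale R0 → (1, 4, 3)
  clear (1,0): R1 −= (6)R0 → (0, 6, 2)
pivot(1,1)=6: scale R1 → (0, 1, 5)
  clear (0,1): R0 −= (4)R1 → (1, 0, 4)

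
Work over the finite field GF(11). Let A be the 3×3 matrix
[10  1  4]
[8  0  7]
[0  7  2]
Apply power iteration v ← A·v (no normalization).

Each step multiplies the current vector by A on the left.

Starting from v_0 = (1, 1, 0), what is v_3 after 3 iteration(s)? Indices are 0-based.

v_3 = (7, 8, 10)

v_0 = (1, 1, 0).
v_1 = A·v_0 = (0, 8, 7).
v_2 = A·v_1 = (3, 5, 4).
v_3 = A·v_2 = (7, 8, 10).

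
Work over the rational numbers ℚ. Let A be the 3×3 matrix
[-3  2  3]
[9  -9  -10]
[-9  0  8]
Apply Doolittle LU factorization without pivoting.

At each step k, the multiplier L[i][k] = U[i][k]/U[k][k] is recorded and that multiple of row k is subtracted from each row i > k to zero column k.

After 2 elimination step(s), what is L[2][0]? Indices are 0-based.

L[2][0] = 3

Step 1: pivot at (0,0) is -3.
  row1 ← row1 − (-3)·row0  ⇒  L[1][0]=-3, U row1=(0, -3, -1)
  row2 ← row2 − (3)·row0  ⇒  L[2][0]=3, U row2=(0, -6, -1)
Step 2: pivot at (1,1) is -3.
  row2 ← row2 − (2)·row1  ⇒  L[2][1]=2, U row2=(0, 0, 1)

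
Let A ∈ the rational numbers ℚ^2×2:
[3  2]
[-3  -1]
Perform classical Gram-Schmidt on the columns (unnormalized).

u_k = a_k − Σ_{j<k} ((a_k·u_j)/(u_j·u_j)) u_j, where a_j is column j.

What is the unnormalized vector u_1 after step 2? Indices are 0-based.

Step 1: u_0 = a_0 = (3, -3).
Step 2: u_1 = a_1 − (1/2)·u_0 = (1/2, 1/2).

u_1 = (1/2, 1/2)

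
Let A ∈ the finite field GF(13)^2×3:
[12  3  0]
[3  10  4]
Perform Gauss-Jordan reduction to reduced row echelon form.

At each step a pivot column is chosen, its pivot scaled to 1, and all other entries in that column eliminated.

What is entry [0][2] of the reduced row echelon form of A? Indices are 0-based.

M[0][2] = 2

step 1: normalize row 0 (÷12) = (1, 10, 0)
  row 1: subtract 3×row0 = (0, 6, 4)
step 2: normalize row 1 (÷6) = (0, 1, 5)
  row 0: subtract 10×row1 = (1, 0, 2)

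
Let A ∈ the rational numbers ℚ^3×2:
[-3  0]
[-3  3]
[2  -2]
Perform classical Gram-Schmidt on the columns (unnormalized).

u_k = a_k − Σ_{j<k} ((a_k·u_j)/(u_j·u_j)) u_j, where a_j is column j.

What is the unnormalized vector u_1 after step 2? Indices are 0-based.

u_1 = (-39/22, 27/22, -9/11)

Step 1: u_0 = a_0 = (-3, -3, 2).
Step 2: u_1 = a_1 − (-13/22)·u_0 = (-39/22, 27/22, -9/11).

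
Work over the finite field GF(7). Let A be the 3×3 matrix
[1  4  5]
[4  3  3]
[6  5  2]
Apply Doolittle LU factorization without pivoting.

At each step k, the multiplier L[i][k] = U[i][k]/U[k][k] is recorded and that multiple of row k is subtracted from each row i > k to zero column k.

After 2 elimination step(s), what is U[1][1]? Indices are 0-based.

[col 0] pivot 1
  R1 -= 4*R0 → (0, 1, 4)  (L[1][0] := 4)
  R2 -= 6*R0 → (0, 2, 0)  (L[2][0] := 6)
[col 1] pivot 1
  R2 -= 2*R1 → (0, 0, 6)  (L[2][1] := 2)

U[1][1] = 1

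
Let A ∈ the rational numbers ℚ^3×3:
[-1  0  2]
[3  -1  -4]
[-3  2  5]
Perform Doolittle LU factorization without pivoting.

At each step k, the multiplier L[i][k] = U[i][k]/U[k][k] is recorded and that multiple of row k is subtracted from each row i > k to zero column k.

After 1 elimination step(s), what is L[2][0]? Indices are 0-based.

[col 0] pivot -1
  R1 -= -3*R0 → (0, -1, 2)  (L[1][0] := -3)
  R2 -= 3*R0 → (0, 2, -1)  (L[2][0] := 3)

L[2][0] = 3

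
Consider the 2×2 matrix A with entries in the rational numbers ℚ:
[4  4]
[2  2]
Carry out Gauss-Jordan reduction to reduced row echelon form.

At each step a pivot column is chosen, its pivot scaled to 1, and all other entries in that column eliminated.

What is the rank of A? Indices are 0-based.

[1] R0 /= 4  ⇒  (1, 1)
     R1 -= 2·R0  ⇒  (0, 0)
column 1 empty below row 1

rank = 1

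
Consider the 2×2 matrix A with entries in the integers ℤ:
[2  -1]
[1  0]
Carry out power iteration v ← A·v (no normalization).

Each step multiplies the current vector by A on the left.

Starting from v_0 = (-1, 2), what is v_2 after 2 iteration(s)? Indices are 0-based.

v_0 = (-1, 2).
v_1 = A·v_0 = (-4, -1).
v_2 = A·v_1 = (-7, -4).

v_2 = (-7, -4)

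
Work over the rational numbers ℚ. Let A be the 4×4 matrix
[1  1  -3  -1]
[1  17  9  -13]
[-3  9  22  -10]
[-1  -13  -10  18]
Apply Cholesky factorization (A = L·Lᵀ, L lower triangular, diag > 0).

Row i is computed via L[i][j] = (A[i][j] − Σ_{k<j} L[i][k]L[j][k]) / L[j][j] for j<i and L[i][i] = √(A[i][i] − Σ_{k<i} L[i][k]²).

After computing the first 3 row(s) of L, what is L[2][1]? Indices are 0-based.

L[2][1] = 3

Step 1: L[0][0] = √(1) = 1.
  L[1][0] = (1) / L[0][0] = 1.
Step 2: L[1][1] = √(16) = 4.
  L[2][0] = (-3) / L[0][0] = -3.
  L[2][1] = (12) / L[1][1] = 3.
Step 3: L[2][2] = √(4) = 2.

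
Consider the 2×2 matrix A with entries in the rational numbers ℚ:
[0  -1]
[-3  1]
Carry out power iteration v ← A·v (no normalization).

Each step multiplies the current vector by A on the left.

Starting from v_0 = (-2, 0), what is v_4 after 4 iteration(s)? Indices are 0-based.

v_4 = (-24, 42)

v_0 = (-2, 0).
v_1 = A·v_0 = (0, 6).
v_2 = A·v_1 = (-6, 6).
v_3 = A·v_2 = (-6, 24).
v_4 = A·v_3 = (-24, 42).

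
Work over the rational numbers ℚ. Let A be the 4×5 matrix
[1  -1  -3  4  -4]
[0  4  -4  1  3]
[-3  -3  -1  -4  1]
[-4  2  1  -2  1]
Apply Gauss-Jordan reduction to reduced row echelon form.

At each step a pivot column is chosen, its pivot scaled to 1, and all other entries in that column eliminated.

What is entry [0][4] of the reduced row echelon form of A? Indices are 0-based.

M[0][4] = 281/434

step 1: normalize row 0 (÷1) = (1, -1, -3, 4, -4)
  row 2: subtract -3×row0 = (0, -6, -10, 8, -11)
  row 3: subtract -4×row0 = (0, -2, -11, 14, -15)
step 2: normalize row 1 (÷4) = (0, 1, -1, 1/4, 3/4)
  row 0: subtract -1×row1 = (1, 0, -4, 17/4, -13/4)
  row 2: subtract -6×row1 = (0, 0, -16, 19/2, -13/2)
  row 3: subtract -2×row1 = (0, 0, -13, 29/2, -27/2)
step 3: normalize row 2 (÷-16) = (0, 0, 1, -19/32, 13/32)
  row 0: subtract -4×row2 = (1, 0, 0, 15/8, -13/8)
  row 1: subtract -1×row2 = (0, 1, 0, -11/32, 37/32)
  row 3: subtract -13×row2 = (0, 0, 0, 217/32, -263/32)
step 4: normalize row 3 (÷217/32) = (0, 0, 0, 1, -263/217)
  row 0: subtract 15/8×row3 = (1, 0, 0, 0, 281/434)
  row 1: subtract -11/32×row3 = (0, 1, 0, 0, 321/434)
  row 2: subtract -19/32×row3 = (0, 0, 1, 0, -68/217)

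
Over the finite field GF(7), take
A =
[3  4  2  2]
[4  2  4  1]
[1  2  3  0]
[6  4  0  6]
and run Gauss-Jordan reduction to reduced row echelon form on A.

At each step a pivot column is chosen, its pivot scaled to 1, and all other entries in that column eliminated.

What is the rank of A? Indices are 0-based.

rank = 4

pivot(0,0)=3: scale R0 → (1, 6, 3, 3)
  clear (1,0): R1 −= (4)R0 → (0, 6, 6, 3)
  clear (2,0): R2 −= (1)R0 → (0, 3, 0, 4)
  clear (3,0): R3 −= (6)R0 → (0, 3, 3, 2)
pivot(1,1)=6: scale R1 → (0, 1, 1, 4)
  clear (0,1): R0 −= (6)R1 → (1, 0, 4, 0)
  clear (2,1): R2 −= (3)R1 → (0, 0, 4, 6)
  clear (3,1): R3 −= (3)R1 → (0, 0, 0, 4)
pivot(2,2)=4: scale R2 → (0, 0, 1, 5)
  clear (0,2): R0 −= (4)R2 → (1, 0, 0, 1)
  clear (1,2): R1 −= (1)R2 → (0, 1, 0, 6)
pivot(3,3)=4: scale R3 → (0, 0, 0, 1)
  clear (0,3): R0 −= (1)R3 → (1, 0, 0, 0)
  clear (1,3): R1 −= (6)R3 → (0, 1, 0, 0)
  clear (2,3): R2 −= (5)R3 → (0, 0, 1, 0)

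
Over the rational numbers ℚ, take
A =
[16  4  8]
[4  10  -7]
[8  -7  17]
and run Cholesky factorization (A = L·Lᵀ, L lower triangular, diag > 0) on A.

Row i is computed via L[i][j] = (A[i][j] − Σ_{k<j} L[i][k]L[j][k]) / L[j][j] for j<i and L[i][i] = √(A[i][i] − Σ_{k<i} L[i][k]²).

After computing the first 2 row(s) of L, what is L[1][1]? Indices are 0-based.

Step 1: L[0][0] = √(16) = 4.
  L[1][0] = (4) / L[0][0] = 1.
Step 2: L[1][1] = √(9) = 3.

L[1][1] = 3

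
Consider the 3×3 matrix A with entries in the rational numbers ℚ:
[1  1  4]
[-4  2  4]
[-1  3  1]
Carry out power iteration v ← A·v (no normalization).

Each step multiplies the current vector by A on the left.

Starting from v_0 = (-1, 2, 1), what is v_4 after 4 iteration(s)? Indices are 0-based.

v_0 = (-1, 2, 1).
v_1 = A·v_0 = (5, 12, 8).
v_2 = A·v_1 = (49, 36, 39).
v_3 = A·v_2 = (241, 32, 98).
v_4 = A·v_3 = (665, -508, -47).

v_4 = (665, -508, -47)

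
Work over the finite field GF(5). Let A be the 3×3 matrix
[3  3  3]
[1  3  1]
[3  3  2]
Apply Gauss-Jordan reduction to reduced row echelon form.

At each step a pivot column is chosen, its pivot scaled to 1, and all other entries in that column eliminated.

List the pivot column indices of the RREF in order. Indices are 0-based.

pivot columns: 0, 1, 2

[1] R0 /= 3  ⇒  (1, 1, 1)
     R1 -= 1·R0  ⇒  (0, 2, 0)
     R2 -= 3·R0  ⇒  (0, 0, 4)
[2] R1 /= 2  ⇒  (0, 1, 0)
     R0 -= 1·R1  ⇒  (1, 0, 1)
[3] R2 /= 4  ⇒  (0, 0, 1)
     R0 -= 1·R2  ⇒  (1, 0, 0)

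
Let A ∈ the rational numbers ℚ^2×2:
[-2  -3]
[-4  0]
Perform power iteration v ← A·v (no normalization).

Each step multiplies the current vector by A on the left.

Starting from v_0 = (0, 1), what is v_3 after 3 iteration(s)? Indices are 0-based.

v_3 = (-48, -24)

v_0 = (0, 1).
v_1 = A·v_0 = (-3, 0).
v_2 = A·v_1 = (6, 12).
v_3 = A·v_2 = (-48, -24).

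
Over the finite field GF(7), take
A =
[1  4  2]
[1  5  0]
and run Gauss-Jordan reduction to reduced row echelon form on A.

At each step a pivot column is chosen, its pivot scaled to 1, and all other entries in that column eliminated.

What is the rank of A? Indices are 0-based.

rank = 2

step 1: normalize row 0 (÷1) = (1, 4, 2)
  row 1: subtract 1×row0 = (0, 1, 5)
step 2: normalize row 1 (÷1) = (0, 1, 5)
  row 0: subtract 4×row1 = (1, 0, 3)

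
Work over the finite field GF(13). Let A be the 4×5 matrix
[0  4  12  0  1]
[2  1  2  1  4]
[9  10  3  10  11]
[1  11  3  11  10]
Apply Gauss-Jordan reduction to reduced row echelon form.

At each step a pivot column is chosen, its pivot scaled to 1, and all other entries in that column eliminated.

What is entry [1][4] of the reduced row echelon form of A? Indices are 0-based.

M[1][4] = 12

[1] R0 <-> R1
[1] R0 /= 2  ⇒  (1, 7, 1, 7, 2)
     R2 -= 9·R0  ⇒  (0, 12, 7, 12, 6)
     R3 -= 1·R0  ⇒  (0, 4, 2, 4, 8)
[2] R1 /= 4  ⇒  (0, 1, 3, 0, 10)
     R0 -= 7·R1  ⇒  (1, 0, 6, 7, 10)
     R2 -= 12·R1  ⇒  (0, 0, 10, 12, 3)
     R3 -= 4·R1  ⇒  (0, 0, 3, 4, 7)
[3] R2 /= 10  ⇒  (0, 0, 1, 9, 12)
     R0 -= 6·R2  ⇒  (1, 0, 0, 5, 3)
     R1 -= 3·R2  ⇒  (0, 1, 0, 12, 0)
     R3 -= 3·R2  ⇒  (0, 0, 0, 3, 10)
[4] R3 /= 3  ⇒  (0, 0, 0, 1, 12)
     R0 -= 5·R3  ⇒  (1, 0, 0, 0, 8)
     R1 -= 12·R3  ⇒  (0, 1, 0, 0, 12)
     R2 -= 9·R3  ⇒  (0, 0, 1, 0, 8)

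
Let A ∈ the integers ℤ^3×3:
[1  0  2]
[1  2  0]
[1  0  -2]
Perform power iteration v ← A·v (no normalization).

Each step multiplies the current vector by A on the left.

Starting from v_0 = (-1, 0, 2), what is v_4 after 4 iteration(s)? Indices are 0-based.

v_4 = (-47, 9, 85)

v_0 = (-1, 0, 2).
v_1 = A·v_0 = (3, -1, -5).
v_2 = A·v_1 = (-7, 1, 13).
v_3 = A·v_2 = (19, -5, -33).
v_4 = A·v_3 = (-47, 9, 85).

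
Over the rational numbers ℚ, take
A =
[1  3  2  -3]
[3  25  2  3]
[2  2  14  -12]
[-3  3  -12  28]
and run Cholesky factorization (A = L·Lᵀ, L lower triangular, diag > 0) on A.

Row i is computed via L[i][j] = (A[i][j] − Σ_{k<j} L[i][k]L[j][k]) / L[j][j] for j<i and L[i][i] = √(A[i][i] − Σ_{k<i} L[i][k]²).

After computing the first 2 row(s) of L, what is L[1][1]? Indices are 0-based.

Step 1: L[0][0] = √(1) = 1.
  L[1][0] = (3) / L[0][0] = 3.
Step 2: L[1][1] = √(16) = 4.

L[1][1] = 4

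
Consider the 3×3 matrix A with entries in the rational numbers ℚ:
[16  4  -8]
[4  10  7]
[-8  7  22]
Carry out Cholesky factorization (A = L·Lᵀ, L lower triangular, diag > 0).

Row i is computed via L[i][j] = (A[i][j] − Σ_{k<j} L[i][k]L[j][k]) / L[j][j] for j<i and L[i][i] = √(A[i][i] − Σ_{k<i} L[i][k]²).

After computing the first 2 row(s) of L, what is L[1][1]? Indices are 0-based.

Step 1: L[0][0] = √(16) = 4.
  L[1][0] = (4) / L[0][0] = 1.
Step 2: L[1][1] = √(9) = 3.

L[1][1] = 3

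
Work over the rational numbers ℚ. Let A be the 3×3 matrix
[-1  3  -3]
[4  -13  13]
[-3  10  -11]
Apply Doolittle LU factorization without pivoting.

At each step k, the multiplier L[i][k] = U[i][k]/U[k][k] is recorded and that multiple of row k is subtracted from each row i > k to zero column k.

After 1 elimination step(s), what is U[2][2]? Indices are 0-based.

Step 1: pivot at (0,0) is -1.
  row1 ← row1 − (-4)·row0  ⇒  L[1][0]=-4, U row1=(0, -1, 1)
  row2 ← row2 − (3)·row0  ⇒  L[2][0]=3, U row2=(0, 1, -2)

U[2][2] = -2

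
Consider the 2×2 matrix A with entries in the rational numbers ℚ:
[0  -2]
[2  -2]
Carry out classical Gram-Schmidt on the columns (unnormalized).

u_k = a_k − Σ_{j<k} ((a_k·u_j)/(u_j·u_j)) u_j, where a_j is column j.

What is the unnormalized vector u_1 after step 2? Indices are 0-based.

Step 1: u_0 = a_0 = (0, 2).
Step 2: u_1 = a_1 − (-1)·u_0 = (-2, 0).

u_1 = (-2, 0)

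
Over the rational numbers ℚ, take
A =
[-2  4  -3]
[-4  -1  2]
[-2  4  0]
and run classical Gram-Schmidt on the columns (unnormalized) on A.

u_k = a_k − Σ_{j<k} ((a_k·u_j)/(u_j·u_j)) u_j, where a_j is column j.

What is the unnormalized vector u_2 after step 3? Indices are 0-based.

Step 1: u_0 = a_0 = (-2, -4, -2).
Step 2: u_1 = a_1 − (-1/2)·u_0 = (3, -3, 3).
Step 3: u_2 = a_2 − (-1/12)·u_0 − (-5/9)·u_1 = (-3/2, 0, 3/2).

u_2 = (-3/2, 0, 3/2)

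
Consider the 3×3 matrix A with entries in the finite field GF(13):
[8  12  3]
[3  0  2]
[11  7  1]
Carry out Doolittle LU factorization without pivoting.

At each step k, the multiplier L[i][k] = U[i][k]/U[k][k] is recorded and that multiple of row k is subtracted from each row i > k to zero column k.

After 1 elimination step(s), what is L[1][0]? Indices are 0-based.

L[1][0] = 2

[col 0] pivot 8
  R1 -= 2*R0 → (0, 2, 9)  (L[1][0] := 2)
  R2 -= 3*R0 → (0, 10, 5)  (L[2][0] := 3)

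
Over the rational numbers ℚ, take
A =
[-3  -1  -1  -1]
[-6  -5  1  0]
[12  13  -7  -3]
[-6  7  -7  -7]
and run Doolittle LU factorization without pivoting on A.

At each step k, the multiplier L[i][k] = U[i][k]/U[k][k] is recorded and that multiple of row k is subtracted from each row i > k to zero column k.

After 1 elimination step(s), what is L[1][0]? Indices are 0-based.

L[1][0] = 2

[col 0] pivot -3
  R1 -= 2*R0 → (0, -3, 3, 2)  (L[1][0] := 2)
  R2 -= -4*R0 → (0, 9, -11, -7)  (L[2][0] := -4)
  R3 -= 2*R0 → (0, 9, -5, -5)  (L[3][0] := 2)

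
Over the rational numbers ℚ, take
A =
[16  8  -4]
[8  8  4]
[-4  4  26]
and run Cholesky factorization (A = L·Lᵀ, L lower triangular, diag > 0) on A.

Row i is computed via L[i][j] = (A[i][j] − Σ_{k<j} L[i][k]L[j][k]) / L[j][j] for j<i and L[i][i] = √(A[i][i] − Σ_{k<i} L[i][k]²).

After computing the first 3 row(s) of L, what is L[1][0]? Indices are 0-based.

L[1][0] = 2

Step 1: L[0][0] = √(16) = 4.
  L[1][0] = (8) / L[0][0] = 2.
Step 2: L[1][1] = √(4) = 2.
  L[2][0] = (-4) / L[0][0] = -1.
  L[2][1] = (6) / L[1][1] = 3.
Step 3: L[2][2] = √(16) = 4.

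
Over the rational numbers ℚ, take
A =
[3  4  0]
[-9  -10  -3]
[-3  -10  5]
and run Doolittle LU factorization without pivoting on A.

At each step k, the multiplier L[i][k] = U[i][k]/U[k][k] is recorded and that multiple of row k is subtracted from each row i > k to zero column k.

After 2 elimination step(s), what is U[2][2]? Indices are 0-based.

Step 1: pivot at (0,0) is 3.
  row1 ← row1 − (-3)·row0  ⇒  L[1][0]=-3, U row1=(0, 2, -3)
  row2 ← row2 − (-1)·row0  ⇒  L[2][0]=-1, U row2=(0, -6, 5)
Step 2: pivot at (1,1) is 2.
  row2 ← row2 − (-3)·row1  ⇒  L[2][1]=-3, U row2=(0, 0, -4)

U[2][2] = -4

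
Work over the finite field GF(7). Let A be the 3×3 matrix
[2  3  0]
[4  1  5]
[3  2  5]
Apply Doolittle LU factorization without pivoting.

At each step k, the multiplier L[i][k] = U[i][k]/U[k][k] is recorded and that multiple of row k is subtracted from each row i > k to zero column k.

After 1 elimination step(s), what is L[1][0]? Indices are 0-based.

L[1][0] = 2

k=0: U[0][0]=2
  eliminate (1,0): mult=2, new row 1: (0, 2, 5); set L[1][0]=2
  eliminate (2,0): mult=5, new row 2: (0, 1, 5); set L[2][0]=5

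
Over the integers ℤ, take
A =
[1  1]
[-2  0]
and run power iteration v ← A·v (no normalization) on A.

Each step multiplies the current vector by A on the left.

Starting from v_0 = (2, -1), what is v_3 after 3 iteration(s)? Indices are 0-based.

v_0 = (2, -1).
v_1 = A·v_0 = (1, -4).
v_2 = A·v_1 = (-3, -2).
v_3 = A·v_2 = (-5, 6).

v_3 = (-5, 6)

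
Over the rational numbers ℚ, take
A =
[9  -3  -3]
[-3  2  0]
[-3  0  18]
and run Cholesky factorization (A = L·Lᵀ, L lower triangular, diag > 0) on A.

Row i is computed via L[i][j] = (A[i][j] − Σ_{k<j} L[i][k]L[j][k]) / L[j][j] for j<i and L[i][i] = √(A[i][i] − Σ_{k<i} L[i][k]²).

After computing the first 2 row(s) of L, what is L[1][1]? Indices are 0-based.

Step 1: L[0][0] = √(9) = 3.
  L[1][0] = (-3) / L[0][0] = -1.
Step 2: L[1][1] = √(1) = 1.

L[1][1] = 1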